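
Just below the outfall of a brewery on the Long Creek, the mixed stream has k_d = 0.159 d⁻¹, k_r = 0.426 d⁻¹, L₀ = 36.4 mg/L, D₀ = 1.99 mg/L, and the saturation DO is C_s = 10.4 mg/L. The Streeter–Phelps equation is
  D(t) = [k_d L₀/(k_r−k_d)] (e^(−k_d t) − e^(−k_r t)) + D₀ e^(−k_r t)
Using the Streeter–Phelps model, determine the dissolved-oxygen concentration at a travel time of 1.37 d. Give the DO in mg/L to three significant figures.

k_d L₀/(k_r−k_d) = 0.159×36.4/(0.426−0.159) = 5.788/0.2670 = 21.68 mg/L.
e^(−k_d t) = e^(−0.159×1.370) = 0.8043; e^(−k_r t) = e^(−0.426×1.370) = 0.5579.
D = 21.68 × (0.8043 − 0.5579) + 1.99 × 0.5579 = 5.341 + 1.110 = 6.451 mg/L.
DO = C_s − D = 10.4 − 6.451 = 3.949 mg/L.

DO ≈ 3.95 mg/L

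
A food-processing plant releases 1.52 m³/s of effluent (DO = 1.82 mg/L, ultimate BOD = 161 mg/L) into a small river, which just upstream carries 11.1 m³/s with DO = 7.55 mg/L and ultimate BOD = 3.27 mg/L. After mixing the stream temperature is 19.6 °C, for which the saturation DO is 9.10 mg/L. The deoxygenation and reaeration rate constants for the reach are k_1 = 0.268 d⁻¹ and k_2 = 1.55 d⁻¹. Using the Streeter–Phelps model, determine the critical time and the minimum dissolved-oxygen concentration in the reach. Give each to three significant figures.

t_c ≈ 0.857 d; minimum DO ≈ 6.04 mg/L

Mixed DO = (11.1×7.55 + 1.52×1.82)/(11.1+1.52) = 86.57/12.62 = 6.860 mg/L.
Mixed L₀ = (11.1×3.27 + 1.52×161)/(12.62) = 281.0/12.62 = 22.27 mg/L.
Initial deficit D₀ = C_s − DO₀ = 9.10 − 6.860 = 2.240 mg/L.
t_c = (1/1.282) ln[(1.55/0.268)(1 − 2.240×1.282/(0.268×22.27))] = 0.7800 × ln(3.000) = 0.8570 d.
D_c = (0.268/1.55) × 22.27 × e^(−0.268×0.8570) = 0.1729 × 22.27 × 0.7948 = 3.060 mg/L.
Minimum DO = 9.10 − 3.060 = 6.040 mg/L.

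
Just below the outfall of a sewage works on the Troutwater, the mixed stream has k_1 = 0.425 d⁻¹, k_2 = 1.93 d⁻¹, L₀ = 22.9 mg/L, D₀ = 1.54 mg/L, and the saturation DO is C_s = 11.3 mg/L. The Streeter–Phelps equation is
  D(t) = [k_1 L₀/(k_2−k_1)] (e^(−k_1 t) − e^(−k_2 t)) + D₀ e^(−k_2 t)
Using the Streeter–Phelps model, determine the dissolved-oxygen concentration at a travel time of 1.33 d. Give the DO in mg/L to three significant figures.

DO ≈ 8.00 mg/L

k_1 L₀/(k_2−k_1) = 0.425×22.9/(1.93−0.425) = 9.732/1.505 = 6.467 mg/L.
e^(−k_1 t) = e^(−0.425×1.330) = 0.5682; e^(−k_2 t) = e^(−1.93×1.330) = 0.07677.
D = 6.467 × (0.5682 − 0.07677) + 1.54 × 0.07677 = 3.178 + 0.1182 = 3.296 mg/L.
DO = C_s − D = 11.3 − 3.296 = 8.004 mg/L.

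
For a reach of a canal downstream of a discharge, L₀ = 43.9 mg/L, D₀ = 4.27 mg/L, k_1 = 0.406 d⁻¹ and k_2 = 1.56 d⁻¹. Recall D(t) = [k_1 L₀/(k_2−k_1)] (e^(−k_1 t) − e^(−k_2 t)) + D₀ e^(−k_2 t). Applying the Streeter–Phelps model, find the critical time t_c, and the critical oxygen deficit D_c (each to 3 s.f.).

t_c ≈ 0.886 d; D_c ≈ 7.97 mg/L

t_c = [1/(k_2−k_1)] ln[(k_2/k_1)(1 − D₀(k_2−k_1)/(k_1 L₀))]
= [1/(1.56−0.406)] ln[(1.56/0.406)(1 − 4.27×1.154/(0.406×43.9))]
= (1/1.154) ln[3.842 × 0.7235] = 0.8666 × ln(2.780) = 0.8666 × 1.022 = 0.8860 d.
L(t_c) = L₀ e^(−k_1 t_c) = 43.9 × 0.6979 = 30.64 mg/L, and at the critical point k_2 D_c = k_1 L, so D_c = (0.406/1.56) × 30.64 = 7.973 mg/L.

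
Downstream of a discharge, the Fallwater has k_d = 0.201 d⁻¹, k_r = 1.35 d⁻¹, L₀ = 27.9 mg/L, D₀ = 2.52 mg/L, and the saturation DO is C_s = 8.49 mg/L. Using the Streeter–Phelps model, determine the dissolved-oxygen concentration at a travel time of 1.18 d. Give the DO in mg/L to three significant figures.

DO ≈ 5.12 mg/L

k_d L₀/(k_r−k_d) = 0.201×27.9/(1.35−0.201) = 5.608/1.149 = 4.881 mg/L.
e^(−k_d t) = e^(−0.201×1.180) = 0.7888; e^(−k_r t) = e^(−1.35×1.180) = 0.2033.
D = 4.881 × (0.7888 − 0.2033) + 2.52 × 0.2033 = 2.858 + 0.5124 = 3.370 mg/L.
DO = C_s − D = 8.49 − 3.370 = 5.120 mg/L.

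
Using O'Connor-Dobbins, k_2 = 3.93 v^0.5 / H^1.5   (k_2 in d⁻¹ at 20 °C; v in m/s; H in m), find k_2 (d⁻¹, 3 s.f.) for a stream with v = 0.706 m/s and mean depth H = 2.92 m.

k_2 = 3.93 × 0.706^0.5 / 2.92^1.5 = 3.93 × 0.8402 / 4.990 = 0.6618 d⁻¹.

k_2 ≈ 0.662 d⁻¹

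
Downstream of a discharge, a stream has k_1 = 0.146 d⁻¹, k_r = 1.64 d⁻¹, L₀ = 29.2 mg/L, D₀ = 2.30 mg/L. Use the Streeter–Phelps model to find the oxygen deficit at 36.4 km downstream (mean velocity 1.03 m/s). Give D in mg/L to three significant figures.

D ≈ 2.41 mg/L

Travel time t = x/v = 36.4 km / (1.03 m/s) = 36400 m / 1.03 m/s = 35340 s = 0.4090 d.
k_1 L₀/(k_r−k_1) = 0.146×29.2/(1.64−0.146) = 4.263/1.494 = 2.854 mg/L.
e^(−k_1 t) = e^(−0.146×0.4090) = 0.9420; e^(−k_r t) = e^(−1.64×0.4090) = 0.5113.
D = 2.854 × (0.9420 − 0.5113) + 2.30 × 0.5113 = 1.229 + 1.176 = 2.405 mg/L.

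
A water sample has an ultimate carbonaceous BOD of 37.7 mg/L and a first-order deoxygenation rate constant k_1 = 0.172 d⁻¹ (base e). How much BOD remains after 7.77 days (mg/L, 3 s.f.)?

L_t = L₀ e^(−k_1 t) = 37.7 × e^(−0.172×7.77) = 37.7 × 0.2628 = 9.907 mg/L.

L ≈ 9.91 mg/L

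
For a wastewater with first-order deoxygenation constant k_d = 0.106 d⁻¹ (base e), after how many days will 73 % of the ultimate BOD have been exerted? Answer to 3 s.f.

y/L₀ = 1 − e^(−k_d t) = 0.73 ⇒ e^(−k_d t) = 0.270
t = −ln(0.270) / 0.106 = 1.309 / 0.106 = 12.35 d.

t ≈ 12.4 d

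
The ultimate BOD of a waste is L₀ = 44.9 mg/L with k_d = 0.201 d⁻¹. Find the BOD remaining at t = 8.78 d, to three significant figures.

L ≈ 7.69 mg/L

L_t = L₀ e^(−k_d t) = 44.9 × e^(−0.201×8.78) = 44.9 × 0.1712 = 7.688 mg/L.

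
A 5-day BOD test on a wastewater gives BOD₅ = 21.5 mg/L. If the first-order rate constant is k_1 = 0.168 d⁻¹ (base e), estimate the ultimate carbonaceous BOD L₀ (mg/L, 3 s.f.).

BOD₅ = L₀(1 − e^(−5k_1)) ⇒ L₀ = BOD₅ / (1 − e^(−5×0.168))
= 21.5 / (1 − 0.4317) = 21.5 / 0.5683 = 37.83 mg/L.

L₀ ≈ 37.8 mg/L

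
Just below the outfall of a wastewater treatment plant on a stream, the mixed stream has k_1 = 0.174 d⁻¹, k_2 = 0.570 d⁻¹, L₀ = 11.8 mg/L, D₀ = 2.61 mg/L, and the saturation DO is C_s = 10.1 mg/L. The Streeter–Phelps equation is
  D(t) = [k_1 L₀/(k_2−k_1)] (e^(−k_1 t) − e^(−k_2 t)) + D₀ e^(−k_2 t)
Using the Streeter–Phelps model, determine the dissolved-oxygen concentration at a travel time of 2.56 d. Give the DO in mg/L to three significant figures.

DO ≈ 7.38 mg/L

k_1 L₀/(k_2−k_1) = 0.174×11.8/(0.570−0.174) = 2.053/0.3960 = 5.185 mg/L.
e^(−k_1 t) = e^(−0.174×2.560) = 0.6405; e^(−k_2 t) = e^(−0.570×2.560) = 0.2324.
D = 5.185 × (0.6405 − 0.2324) + 2.61 × 0.2324 = 2.116 + 0.6066 = 2.723 mg/L.
DO = C_s − D = 10.1 − 2.723 = 7.377 mg/L.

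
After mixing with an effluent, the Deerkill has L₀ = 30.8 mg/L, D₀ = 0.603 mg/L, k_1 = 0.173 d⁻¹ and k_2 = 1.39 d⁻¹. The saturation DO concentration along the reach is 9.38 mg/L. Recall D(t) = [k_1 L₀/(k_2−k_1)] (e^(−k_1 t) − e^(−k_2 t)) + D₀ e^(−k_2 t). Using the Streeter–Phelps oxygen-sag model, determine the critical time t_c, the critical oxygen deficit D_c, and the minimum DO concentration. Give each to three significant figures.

With k_2/k_1 = 8.035 and 1 − D₀(k_2−k_1)/(k_1 L₀) = 0.8623,
t_c = ln(8.035 × 0.8623) / (1.39 − 0.173) = ln(6.928) / 1.217 = 1.936/1.217 = 1.590 d.
D_c = (k_1/k_2) L₀ e^(−k_1 t_c) = (0.173/1.39) × 30.8 × e^(−0.173×1.590) = 0.1245 × 30.8 × 0.7595 = 2.911 mg/L.
Minimum DO = C_s − D_c = 9.38 − 2.911 = 6.469 mg/L.

t_c ≈ 1.59 d; D_c ≈ 2.91 mg/L; min DO ≈ 6.47 mg/L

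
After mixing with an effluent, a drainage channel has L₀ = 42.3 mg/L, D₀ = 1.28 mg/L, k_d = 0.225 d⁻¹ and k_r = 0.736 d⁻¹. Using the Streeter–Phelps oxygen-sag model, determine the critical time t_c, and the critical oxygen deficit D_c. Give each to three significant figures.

t_c ≈ 2.18 d; D_c ≈ 7.92 mg/L

At the critical point dD/dt = 0, so k_d L₀ e^(−k_d t) = k_r D. Substituting D(t) from the Streeter–Phelps equation and solving for t gives
t_c = ln[(k_r/k_d)(1 − D₀(k_r−k_d)/(k_d L₀))] / (k_r−k_d).
Here k_r−k_d = 0.5110 d⁻¹ and 1 − D₀(k_r−k_d)/(k_d L₀) = 1 − 1.28×0.5110/(0.225×42.3) = 0.9313, so
t_c = ln(3.271 × 0.9313) / 0.5110 = 1.114 / 0.5110 = 2.180 d.
L(t_c) = L₀ e^(−k_d t_c) = 42.3 × 0.6123 = 25.90 mg/L, and at the critical point k_r D_c = k_d L, so D_c = (0.225/0.736) × 25.90 = 7.918 mg/L.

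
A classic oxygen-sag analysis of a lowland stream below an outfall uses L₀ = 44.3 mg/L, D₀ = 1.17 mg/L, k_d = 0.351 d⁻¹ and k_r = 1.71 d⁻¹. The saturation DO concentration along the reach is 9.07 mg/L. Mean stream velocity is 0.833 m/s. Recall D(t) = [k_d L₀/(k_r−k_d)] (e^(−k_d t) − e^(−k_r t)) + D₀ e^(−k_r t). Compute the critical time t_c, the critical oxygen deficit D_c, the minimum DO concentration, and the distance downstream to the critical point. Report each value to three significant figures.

At the critical point dD/dt = 0, so k_d L₀ e^(−k_d t) = k_r D. Substituting D(t) from the Streeter–Phelps equation and solving for t gives
t_c = ln[(k_r/k_d)(1 − D₀(k_r−k_d)/(k_d L₀))] / (k_r−k_d).
Here k_r−k_d = 1.359 d⁻¹ and 1 − D₀(k_r−k_d)/(k_d L₀) = 1 − 1.17×1.359/(0.351×44.3) = 0.8977, so
t_c = ln(4.872 × 0.8977) / 1.359 = 1.476 / 1.359 = 1.086 d.
D_c = (k_d/k_r) L₀ e^(−k_d t_c) = (0.351/1.71) × 44.3 × e^(−0.351×1.086) = 0.2053 × 44.3 × 0.6831 = 6.212 mg/L.
Minimum DO = C_s − D_c = 9.07 − 6.212 = 2.858 mg/L.
x_c = v t_c = 0.833 m/s × 1.086 d × 86400 s/d = 78150 m ≈ 78.1 km.

t_c ≈ 1.09 d; D_c ≈ 6.21 mg/L; min DO ≈ 2.86 mg/L; x_c ≈ 78.1 km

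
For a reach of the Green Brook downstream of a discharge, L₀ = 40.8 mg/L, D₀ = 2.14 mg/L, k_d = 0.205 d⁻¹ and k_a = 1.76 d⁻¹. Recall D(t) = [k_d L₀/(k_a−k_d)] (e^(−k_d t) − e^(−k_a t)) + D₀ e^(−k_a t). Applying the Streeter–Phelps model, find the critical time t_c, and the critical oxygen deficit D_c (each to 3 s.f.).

t_c ≈ 1.06 d; D_c ≈ 3.83 mg/L

t_c = [1/(k_a−k_d)] ln[(k_a/k_d)(1 − D₀(k_a−k_d)/(k_d L₀))]
= [1/(1.76−0.205)] ln[(1.76/0.205)(1 − 2.14×1.555/(0.205×40.8))]
= (1/1.555) ln[8.585 × 0.6021] = 0.6431 × ln(5.170) = 0.6431 × 1.643 = 1.056 d.
D_c = (k_d/k_a) L₀ e^(−k_d t_c) = (0.205/1.76) × 40.8 × e^(−0.205×1.056) = 0.1165 × 40.8 × 0.8053 = 3.827 mg/L.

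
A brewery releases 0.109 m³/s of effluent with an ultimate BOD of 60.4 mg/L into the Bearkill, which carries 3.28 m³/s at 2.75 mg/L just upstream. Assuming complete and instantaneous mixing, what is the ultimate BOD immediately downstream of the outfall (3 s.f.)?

Flow-weighted mixing: C = (Q_r C_r + Q_w C_w)/(Q_r + Q_w)
= (3.28×2.75 + 0.109×60.4)/(3.28 + 0.109) = 15.60/3.389 = 4.604 mg/L.

4.60 mg/L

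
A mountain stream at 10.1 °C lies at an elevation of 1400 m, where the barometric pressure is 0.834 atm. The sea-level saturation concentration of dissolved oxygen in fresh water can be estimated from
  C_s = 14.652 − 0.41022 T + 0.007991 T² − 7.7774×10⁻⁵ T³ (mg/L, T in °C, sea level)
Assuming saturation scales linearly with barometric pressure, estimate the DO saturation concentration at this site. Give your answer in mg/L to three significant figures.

At sea level: C_s = 14.652 − 0.41022×10.1 + 0.007991×10.1² − 7.7774×10⁻⁵×10.1³ = 11.24 mg/L.
Pressure correction: C_s' = 11.24 × 0.834 = 9.377 mg/L.

C_s ≈ 9.38 mg/L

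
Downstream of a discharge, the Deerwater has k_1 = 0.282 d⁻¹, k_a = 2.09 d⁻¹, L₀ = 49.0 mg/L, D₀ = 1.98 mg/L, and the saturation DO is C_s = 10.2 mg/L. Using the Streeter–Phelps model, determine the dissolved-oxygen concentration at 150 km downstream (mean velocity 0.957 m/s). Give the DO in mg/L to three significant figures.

Travel time t = x/v = 150 km / (0.957 m/s) = 150000 m / 0.957 m/s = 156700 s = 1.814 d.
k_1 L₀/(k_a−k_1) = 0.282×49.0/(2.09−0.282) = 13.82/1.808 = 7.643 mg/L.
e^(−k_1 t) = e^(−0.282×1.814) = 0.5995; e^(−k_a t) = e^(−2.09×1.814) = 0.02256.
D = 7.643 × (0.5995 − 0.02256) + 1.98 × 0.02256 = 4.410 + 0.04467 = 4.454 mg/L.
DO = C_s − D = 10.2 − 4.454 = 5.746 mg/L.

DO ≈ 5.75 mg/L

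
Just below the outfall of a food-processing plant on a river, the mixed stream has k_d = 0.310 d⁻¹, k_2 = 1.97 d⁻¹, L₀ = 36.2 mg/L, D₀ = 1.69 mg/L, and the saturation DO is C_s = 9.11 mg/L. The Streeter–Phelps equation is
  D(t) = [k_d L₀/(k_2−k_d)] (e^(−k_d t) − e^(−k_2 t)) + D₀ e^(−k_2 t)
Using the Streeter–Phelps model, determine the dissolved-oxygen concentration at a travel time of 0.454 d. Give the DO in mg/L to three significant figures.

k_d L₀/(k_2−k_d) = 0.310×36.2/(1.97−0.310) = 11.22/1.660 = 6.760 mg/L.
e^(−k_d t) = e^(−0.310×0.4540) = 0.8687; e^(−k_2 t) = e^(−1.97×0.4540) = 0.4089.
D = 6.760 × (0.8687 − 0.4089) + 1.69 × 0.4089 = 3.109 + 0.6910 = 3.800 mg/L.
DO = C_s − D = 9.11 − 3.800 = 5.310 mg/L.

DO ≈ 5.31 mg/L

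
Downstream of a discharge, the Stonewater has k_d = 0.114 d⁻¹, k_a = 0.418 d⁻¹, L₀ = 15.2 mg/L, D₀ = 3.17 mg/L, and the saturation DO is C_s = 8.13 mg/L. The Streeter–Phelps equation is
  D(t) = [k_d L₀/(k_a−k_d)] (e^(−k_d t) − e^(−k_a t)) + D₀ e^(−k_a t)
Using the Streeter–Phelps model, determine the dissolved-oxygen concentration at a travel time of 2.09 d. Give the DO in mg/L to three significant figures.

k_d L₀/(k_a−k_d) = 0.114×15.2/(0.418−0.114) = 1.733/0.3040 = 5.700 mg/L.
e^(−k_d t) = e^(−0.114×2.090) = 0.7880; e^(−k_a t) = e^(−0.418×2.090) = 0.4174.
D = 5.700 × (0.7880 − 0.4174) + 3.17 × 0.4174 = 2.112 + 1.323 = 3.435 mg/L.
DO = C_s − D = 8.13 − 3.435 = 4.695 mg/L.

DO ≈ 4.69 mg/L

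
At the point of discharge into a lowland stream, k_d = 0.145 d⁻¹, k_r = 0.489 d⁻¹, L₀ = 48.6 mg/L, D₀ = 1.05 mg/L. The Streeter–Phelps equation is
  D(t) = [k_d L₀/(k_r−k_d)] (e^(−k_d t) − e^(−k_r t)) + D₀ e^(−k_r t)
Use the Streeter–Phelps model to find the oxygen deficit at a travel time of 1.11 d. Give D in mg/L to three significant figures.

D ≈ 6.15 mg/L

k_d L₀/(k_r−k_d) = 0.145×48.6/(0.489−0.145) = 7.047/0.3440 = 20.49 mg/L.
e^(−k_d t) = e^(−0.145×1.110) = 0.8513; e^(−k_r t) = e^(−0.489×1.110) = 0.5811.
D = 20.49 × (0.8513 − 0.5811) + 1.05 × 0.5811 = 5.535 + 0.6102 = 6.146 mg/L.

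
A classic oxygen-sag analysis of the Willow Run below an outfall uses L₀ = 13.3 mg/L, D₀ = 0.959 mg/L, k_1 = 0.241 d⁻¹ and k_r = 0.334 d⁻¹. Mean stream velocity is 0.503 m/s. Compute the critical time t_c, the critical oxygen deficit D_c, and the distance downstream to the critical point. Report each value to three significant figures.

t_c ≈ 3.21 d; D_c ≈ 4.43 mg/L; x_c ≈ 139 km

With k_r/k_1 = 1.386 and 1 − D₀(k_r−k_1)/(k_1 L₀) = 0.9722,
t_c = ln(1.386 × 0.9722) / (0.334 − 0.241) = ln(1.347) / 0.09300 = 0.2981/0.09300 = 3.206 d.
L(t_c) = L₀ e^(−k_1 t_c) = 13.3 × 0.4618 = 6.142 mg/L, and at the critical point k_r D_c = k_1 L, so D_c = (0.241/0.334) × 6.142 = 4.432 mg/L.
x_c = v t_c = 0.503 m/s × 3.206 d × 86400 s/d = 139300 m ≈ 139 km.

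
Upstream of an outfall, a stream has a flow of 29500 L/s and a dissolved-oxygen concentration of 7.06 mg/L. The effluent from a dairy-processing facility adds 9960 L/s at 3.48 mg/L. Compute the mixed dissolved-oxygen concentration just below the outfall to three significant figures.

Flow-weighted mixing: C = (Q_r C_r + Q_w C_w)/(Q_r + Q_w)
= (29500×7.06 + 9960×3.48)/(29500 + 9960) = 242900/39460 = 6.156 mg/L.

6.16 mg/L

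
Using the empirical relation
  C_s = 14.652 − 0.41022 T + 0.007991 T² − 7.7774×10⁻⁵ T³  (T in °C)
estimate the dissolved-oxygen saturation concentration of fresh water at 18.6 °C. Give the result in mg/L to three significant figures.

C_s = 14.652 − 0.41022×18.6 + 0.007991×18.6² − 7.7774×10⁻⁵×18.6³ = 9.286 mg/L.

C_s ≈ 9.29 mg/L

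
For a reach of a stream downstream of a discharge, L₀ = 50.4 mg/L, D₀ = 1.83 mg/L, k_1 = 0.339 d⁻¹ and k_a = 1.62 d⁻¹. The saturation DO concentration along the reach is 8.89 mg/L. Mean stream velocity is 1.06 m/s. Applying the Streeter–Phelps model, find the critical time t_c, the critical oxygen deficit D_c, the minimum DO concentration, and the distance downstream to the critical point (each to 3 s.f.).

With k_a/k_1 = 4.779 and 1 − D₀(k_a−k_1)/(k_1 L₀) = 0.8628,
t_c = ln(4.779 × 0.8628) / (1.62 − 0.339) = ln(4.123) / 1.281 = 1.417/1.281 = 1.106 d.
D_c = (k_1/k_a) L₀ e^(−k_1 t_c) = (0.339/1.62) × 50.4 × e^(−0.339×1.106) = 0.2093 × 50.4 × 0.6874 = 7.249 mg/L.
Minimum DO = C_s − D_c = 8.89 − 7.249 = 1.641 mg/L.
x_c = v t_c = 1.06 m/s × 1.106 d × 86400 s/d = 101300 m ≈ 101 km.

t_c ≈ 1.11 d; D_c ≈ 7.25 mg/L; min DO ≈ 1.64 mg/L; x_c ≈ 101 km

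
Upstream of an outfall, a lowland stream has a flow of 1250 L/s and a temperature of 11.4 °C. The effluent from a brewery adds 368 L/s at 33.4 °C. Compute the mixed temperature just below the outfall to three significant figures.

Flow-weighted mixing: C = (Q_r C_r + Q_w C_w)/(Q_r + Q_w)
= (1250×11.4 + 368×33.4)/(1250 + 368) = 26540/1618 = 16.40 °C.

16.4 °C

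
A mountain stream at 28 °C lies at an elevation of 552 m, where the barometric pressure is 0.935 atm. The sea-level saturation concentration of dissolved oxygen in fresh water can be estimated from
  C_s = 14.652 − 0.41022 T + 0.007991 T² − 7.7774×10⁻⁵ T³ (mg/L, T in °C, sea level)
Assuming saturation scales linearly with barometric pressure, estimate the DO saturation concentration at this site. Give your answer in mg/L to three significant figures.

At sea level: C_s = 14.652 − 0.41022×28 + 0.007991×28² − 7.7774×10⁻⁵×28³ = 7.723 mg/L.
Pressure correction: C_s' = 7.723 × 0.935 = 7.221 mg/L.

C_s ≈ 7.22 mg/L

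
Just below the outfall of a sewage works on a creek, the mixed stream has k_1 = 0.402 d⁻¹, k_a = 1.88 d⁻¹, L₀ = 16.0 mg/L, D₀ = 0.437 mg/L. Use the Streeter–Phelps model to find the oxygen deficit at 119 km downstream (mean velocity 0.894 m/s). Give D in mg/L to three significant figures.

Travel time t = x/v = 119 km / (0.894 m/s) = 119000 m / 0.894 m/s = 133100 s = 1.541 d.
k_1 L₀/(k_a−k_1) = 0.402×16.0/(1.88−0.402) = 6.432/1.478 = 4.352 mg/L.
e^(−k_1 t) = e^(−0.402×1.541) = 0.5383; e^(−k_a t) = e^(−1.88×1.541) = 0.05522.
D = 4.352 × (0.5383 − 0.05522) + 0.437 × 0.05522 = 2.102 + 0.02413 = 2.126 mg/L.

D ≈ 2.13 mg/L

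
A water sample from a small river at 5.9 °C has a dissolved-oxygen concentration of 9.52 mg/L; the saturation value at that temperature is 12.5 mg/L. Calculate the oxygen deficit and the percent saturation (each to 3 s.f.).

D = C_s − C = 12.5 − 9.52 = 2.98 mg/L.
% saturation = 9.52/12.5 × 100 = 76.2 %.

D ≈ 2.98 mg/L; 76.2 % saturation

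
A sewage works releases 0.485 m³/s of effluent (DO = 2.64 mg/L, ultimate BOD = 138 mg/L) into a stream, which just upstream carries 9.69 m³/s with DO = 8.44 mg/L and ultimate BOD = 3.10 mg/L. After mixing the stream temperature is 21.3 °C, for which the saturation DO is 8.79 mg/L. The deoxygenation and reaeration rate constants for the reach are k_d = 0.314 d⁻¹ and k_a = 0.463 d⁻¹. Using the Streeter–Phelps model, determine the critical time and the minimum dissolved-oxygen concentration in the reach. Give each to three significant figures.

Mixed DO = (9.69×8.44 + 0.485×2.64)/(9.69+0.485) = 83.06/10.17 = 8.164 mg/L.
Mixed L₀ = (9.69×3.10 + 0.485×138)/(10.17) = 96.97/10.17 = 9.530 mg/L.
Initial deficit D₀ = C_s − DO₀ = 8.79 − 8.164 = 0.6265 mg/L.
t_c = (1/0.1490) ln[(0.463/0.314)(1 − 0.6265×0.1490/(0.314×9.530))] = 6.711 × ln(1.429) = 2.394 d.
D_c = (0.314/0.463) × 9.530 × e^(−0.314×2.394) = 0.6782 × 9.530 × 0.4716 = 3.048 mg/L.
Minimum DO = 8.79 − 3.048 = 5.742 mg/L.

t_c ≈ 2.39 d; minimum DO ≈ 5.74 mg/L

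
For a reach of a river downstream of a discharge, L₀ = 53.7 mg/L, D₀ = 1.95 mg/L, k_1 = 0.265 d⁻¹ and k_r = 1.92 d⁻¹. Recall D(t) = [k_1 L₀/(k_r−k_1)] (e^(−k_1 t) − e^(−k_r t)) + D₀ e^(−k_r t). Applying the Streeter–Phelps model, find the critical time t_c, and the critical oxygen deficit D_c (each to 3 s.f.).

t_c ≈ 1.04 d; D_c ≈ 5.62 mg/L

At the critical point dD/dt = 0, so k_1 L₀ e^(−k_1 t) = k_r D. Substituting D(t) from the Streeter–Phelps equation and solving for t gives
t_c = ln[(k_r/k_1)(1 − D₀(k_r−k_1)/(k_1 L₀))] / (k_r−k_1).
Here k_r−k_1 = 1.655 d⁻¹ and 1 − D₀(k_r−k_1)/(k_1 L₀) = 1 − 1.95×1.655/(0.265×53.7) = 0.7732, so
t_c = ln(7.245 × 0.7732) / 1.655 = 1.723 / 1.655 = 1.041 d.
L(t_c) = L₀ e^(−k_1 t_c) = 53.7 × 0.7589 = 40.75 mg/L, and at the critical point k_r D_c = k_1 L, so D_c = (0.265/1.92) × 40.75 = 5.625 mg/L.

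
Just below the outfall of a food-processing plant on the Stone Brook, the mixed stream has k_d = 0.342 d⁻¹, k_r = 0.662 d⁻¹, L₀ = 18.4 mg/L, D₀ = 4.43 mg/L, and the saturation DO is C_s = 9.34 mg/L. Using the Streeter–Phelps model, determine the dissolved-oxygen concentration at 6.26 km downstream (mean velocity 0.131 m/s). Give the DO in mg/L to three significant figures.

DO ≈ 3.63 mg/L

Travel time t = x/v = 6.26 km / (0.131 m/s) = 6260 m / 0.131 m/s = 47790 s = 0.5531 d.
k_d L₀/(k_r−k_d) = 0.342×18.4/(0.662−0.342) = 6.293/0.3200 = 19.66 mg/L.
e^(−k_d t) = e^(−0.342×0.5531) = 0.8277; e^(−k_r t) = e^(−0.662×0.5531) = 0.6934.
D = 19.66 × (0.8277 − 0.6934) + 4.43 × 0.6934 = 2.640 + 3.072 = 5.712 mg/L.
DO = C_s − D = 9.34 − 5.712 = 3.628 mg/L.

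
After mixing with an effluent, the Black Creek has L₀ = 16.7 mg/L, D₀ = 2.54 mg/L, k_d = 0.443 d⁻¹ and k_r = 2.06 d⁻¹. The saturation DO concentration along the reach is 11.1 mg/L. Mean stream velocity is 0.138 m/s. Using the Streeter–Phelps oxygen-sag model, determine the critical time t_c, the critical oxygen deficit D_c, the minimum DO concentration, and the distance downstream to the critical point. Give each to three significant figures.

t_c ≈ 0.449 d; D_c ≈ 2.94 mg/L; min DO ≈ 8.16 mg/L; x_c ≈ 5.36 km

At the critical point dD/dt = 0, so k_d L₀ e^(−k_d t) = k_r D. Substituting D(t) from the Streeter–Phelps equation and solving for t gives
t_c = ln[(k_r/k_d)(1 − D₀(k_r−k_d)/(k_d L₀))] / (k_r−k_d).
Here k_r−k_d = 1.617 d⁻¹ and 1 − D₀(k_r−k_d)/(k_d L₀) = 1 − 2.54×1.617/(0.443×16.7) = 0.4448, so
t_c = ln(4.650 × 0.4448) / 1.617 = 0.7268 / 1.617 = 0.4495 d.
L(t_c) = L₀ e^(−k_d t_c) = 16.7 × 0.8194 = 13.68 mg/L, and at the critical point k_r D_c = k_d L, so D_c = (0.443/2.06) × 13.68 = 2.943 mg/L.
Minimum DO = C_s − D_c = 11.1 − 2.943 = 8.157 mg/L.
x_c = v t_c = 0.138 m/s × 0.4495 d × 86400 s/d = 5359 m ≈ 5.36 km.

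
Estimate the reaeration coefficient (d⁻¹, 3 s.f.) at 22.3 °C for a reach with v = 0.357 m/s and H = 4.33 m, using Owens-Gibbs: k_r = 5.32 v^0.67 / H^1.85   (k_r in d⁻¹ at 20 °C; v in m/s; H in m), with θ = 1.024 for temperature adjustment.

k_r(20) = 5.32 × 0.357^0.67 / 4.33^1.85 = 5.32 × 0.5015 / 15.05 = 0.1773 d⁻¹.
k_r(22.3) = 0.1773 × 1.024^(22.3−20) = 0.1773 × 1.056 = 0.1872 d⁻¹.

k_r ≈ 0.187 d⁻¹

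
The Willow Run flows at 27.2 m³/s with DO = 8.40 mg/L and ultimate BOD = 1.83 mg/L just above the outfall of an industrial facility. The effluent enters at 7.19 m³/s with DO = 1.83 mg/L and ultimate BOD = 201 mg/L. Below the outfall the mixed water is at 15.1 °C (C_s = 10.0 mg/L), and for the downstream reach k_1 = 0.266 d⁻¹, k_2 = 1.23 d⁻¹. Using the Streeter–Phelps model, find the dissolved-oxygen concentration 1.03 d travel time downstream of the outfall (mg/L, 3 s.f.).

Mixed DO = (27.2×8.40 + 7.19×1.83)/(27.2+7.19) = 241.6/34.39 = 7.026 mg/L.
Mixed L₀ = (27.2×1.83 + 7.19×201)/(34.39) = 1495/34.39 = 43.47 mg/L.
Initial deficit D₀ = C_s − DO₀ = 10.0 − 7.026 = 2.974 mg/L.
D(1.03) = [0.266×43.47/(1.23−0.266)](e^(−0.266×1.03) − e^(−1.23×1.03)) + 2.974 e^(−1.23×1.03)
= 12.00 × (0.7603 − 0.2817) + 2.974 × 0.2817 = 6.579 mg/L.
DO = 10.0 − 6.579 = 3.421 mg/L.

DO ≈ 3.42 mg/L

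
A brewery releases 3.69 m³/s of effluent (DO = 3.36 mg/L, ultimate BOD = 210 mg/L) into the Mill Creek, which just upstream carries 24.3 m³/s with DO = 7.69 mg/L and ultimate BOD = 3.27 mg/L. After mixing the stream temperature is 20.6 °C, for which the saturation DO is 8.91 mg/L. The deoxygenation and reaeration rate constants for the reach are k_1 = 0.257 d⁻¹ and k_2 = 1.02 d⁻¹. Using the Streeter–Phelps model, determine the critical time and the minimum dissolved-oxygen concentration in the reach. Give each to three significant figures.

Mixed DO = (24.3×7.69 + 3.69×3.36)/(24.3+3.69) = 199.3/27.99 = 7.119 mg/L.
Mixed L₀ = (24.3×3.27 + 3.69×210)/(27.99) = 854.4/27.99 = 30.52 mg/L.
Initial deficit D₀ = C_s − DO₀ = 8.91 − 7.119 = 1.791 mg/L.
t_c = (1/0.7630) ln[(1.02/0.257)(1 − 1.791×0.7630/(0.257×30.52))] = 1.311 × ln(3.278) = 1.556 d.
D_c = (0.257/1.02) × 30.52 × e^(−0.257×1.556) = 0.2520 × 30.52 × 0.6704 = 5.156 mg/L.
Minimum DO = 8.91 − 5.156 = 3.754 mg/L.

t_c ≈ 1.56 d; minimum DO ≈ 3.75 mg/L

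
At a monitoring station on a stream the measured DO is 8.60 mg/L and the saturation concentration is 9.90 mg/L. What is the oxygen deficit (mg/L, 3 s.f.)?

D = C_s − C = 9.90 − 8.60 = 1.30 mg/L.

D ≈ 1.30 mg/L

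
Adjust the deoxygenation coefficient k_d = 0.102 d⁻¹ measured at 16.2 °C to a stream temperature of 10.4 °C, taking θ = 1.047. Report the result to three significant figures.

k_d ≈ 0.0781 d⁻¹

k_d(T₂) = k_d(T₁) · θ^(T₂−T₁) = 0.102 × 1.047^(10.4−16.2)
= 0.102 × 1.047^-5.80 = 0.102 × 0.7661 = 0.07815 d⁻¹.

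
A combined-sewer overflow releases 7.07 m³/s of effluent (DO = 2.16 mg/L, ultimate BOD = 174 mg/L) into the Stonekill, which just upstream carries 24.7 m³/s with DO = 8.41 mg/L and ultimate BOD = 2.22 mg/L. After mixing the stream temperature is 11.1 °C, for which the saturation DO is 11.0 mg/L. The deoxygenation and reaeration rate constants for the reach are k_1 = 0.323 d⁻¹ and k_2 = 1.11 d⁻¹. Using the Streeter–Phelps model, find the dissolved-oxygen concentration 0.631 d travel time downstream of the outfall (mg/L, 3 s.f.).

DO ≈ 3.72 mg/L

Mixed DO = (24.7×8.41 + 7.07×2.16)/(24.7+7.07) = 223.0/31.77 = 7.019 mg/L.
Mixed L₀ = (24.7×2.22 + 7.07×174)/(31.77) = 1285/31.77 = 40.45 mg/L.
Initial deficit D₀ = C_s − DO₀ = 11.0 − 7.019 = 3.981 mg/L.
D(0.631) = [0.323×40.45/(1.11−0.323)](e^(−0.323×0.631) − e^(−1.11×0.631)) + 3.981 e^(−1.11×0.631)
= 16.60 × (0.8156 − 0.4964) + 3.981 × 0.4964 = 7.275 mg/L.
DO = 11.0 − 7.275 = 3.725 mg/L.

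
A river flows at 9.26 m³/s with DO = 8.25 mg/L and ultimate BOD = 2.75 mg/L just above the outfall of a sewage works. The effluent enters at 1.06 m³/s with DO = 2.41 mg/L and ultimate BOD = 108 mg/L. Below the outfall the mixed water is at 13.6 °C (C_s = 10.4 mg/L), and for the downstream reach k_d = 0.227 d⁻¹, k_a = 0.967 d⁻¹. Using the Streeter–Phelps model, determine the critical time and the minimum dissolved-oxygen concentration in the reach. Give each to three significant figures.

Mixed DO = (9.26×8.25 + 1.06×2.41)/(9.26+1.06) = 78.95/10.32 = 7.650 mg/L.
Mixed L₀ = (9.26×2.75 + 1.06×108)/(10.32) = 139.9/10.32 = 13.56 mg/L.
Initial deficit D₀ = C_s − DO₀ = 10.4 − 7.650 = 2.750 mg/L.
t_c = (1/0.7400) ln[(0.967/0.227)(1 − 2.750×0.7400/(0.227×13.56))] = 1.351 × ln(1.444) = 0.4964 d.
D_c = (0.227/0.967) × 13.56 × e^(−0.227×0.4964) = 0.2347 × 13.56 × 0.8934 = 2.844 mg/L.
Minimum DO = 10.4 − 2.844 = 7.556 mg/L.

t_c ≈ 0.496 d; minimum DO ≈ 7.56 mg/L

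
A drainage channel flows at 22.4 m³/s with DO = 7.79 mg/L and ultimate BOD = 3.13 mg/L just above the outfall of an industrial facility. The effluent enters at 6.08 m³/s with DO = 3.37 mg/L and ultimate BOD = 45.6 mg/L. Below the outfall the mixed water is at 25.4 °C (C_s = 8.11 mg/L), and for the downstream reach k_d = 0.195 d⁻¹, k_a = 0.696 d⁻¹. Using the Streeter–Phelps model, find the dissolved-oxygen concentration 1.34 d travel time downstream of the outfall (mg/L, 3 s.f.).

Mixed DO = (22.4×7.79 + 6.08×3.37)/(22.4+6.08) = 195.0/28.48 = 6.846 mg/L.
Mixed L₀ = (22.4×3.13 + 6.08×45.6)/(28.48) = 347.4/28.48 = 12.20 mg/L.
Initial deficit D₀ = C_s − DO₀ = 8.11 − 6.846 = 1.264 mg/L.
D(1.34) = [0.195×12.20/(0.696−0.195)](e^(−0.195×1.34) − e^(−0.696×1.34)) + 1.264 e^(−0.696×1.34)
= 4.747 × (0.7700 − 0.3935) + 1.264 × 0.3935 = 2.285 mg/L.
DO = 8.11 − 2.285 = 5.825 mg/L.

DO ≈ 5.83 mg/L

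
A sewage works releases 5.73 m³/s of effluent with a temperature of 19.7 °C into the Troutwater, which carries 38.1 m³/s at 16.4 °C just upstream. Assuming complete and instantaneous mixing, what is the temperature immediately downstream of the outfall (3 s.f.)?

Flow-weighted mixing: C = (Q_r C_r + Q_w C_w)/(Q_r + Q_w)
= (38.1×16.4 + 5.73×19.7)/(38.1 + 5.73) = 737.7/43.83 = 16.83 °C.

16.8 °C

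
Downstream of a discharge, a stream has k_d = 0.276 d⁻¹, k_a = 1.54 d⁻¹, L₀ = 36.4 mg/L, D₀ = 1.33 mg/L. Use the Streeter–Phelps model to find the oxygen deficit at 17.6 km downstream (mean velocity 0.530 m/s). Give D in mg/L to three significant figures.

D ≈ 3.49 mg/L

Travel time t = x/v = 17.6 km / (0.530 m/s) = 17600 m / 0.530 m/s = 33210 s = 0.3843 d.
k_d L₀/(k_a−k_d) = 0.276×36.4/(1.54−0.276) = 10.05/1.264 = 7.948 mg/L.
e^(−k_d t) = e^(−0.276×0.3843) = 0.8994; e^(−k_a t) = e^(−1.54×0.3843) = 0.5533.
D = 7.948 × (0.8994 − 0.5533) + 1.33 × 0.5533 = 2.751 + 0.7359 = 3.486 mg/L.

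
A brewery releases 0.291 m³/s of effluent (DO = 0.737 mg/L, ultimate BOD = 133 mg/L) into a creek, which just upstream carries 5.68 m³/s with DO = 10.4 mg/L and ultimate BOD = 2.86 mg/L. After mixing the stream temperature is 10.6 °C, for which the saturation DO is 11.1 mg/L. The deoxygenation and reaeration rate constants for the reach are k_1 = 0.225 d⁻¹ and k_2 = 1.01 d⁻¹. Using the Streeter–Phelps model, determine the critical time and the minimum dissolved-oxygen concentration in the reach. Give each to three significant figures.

Mixed DO = (5.68×10.4 + 0.291×0.737)/(5.68+0.291) = 59.29/5.971 = 9.929 mg/L.
Mixed L₀ = (5.68×2.86 + 0.291×133)/(5.971) = 54.95/5.971 = 9.202 mg/L.
Initial deficit D₀ = C_s − DO₀ = 11.1 − 9.929 = 1.171 mg/L.
t_c = (1/0.7850) ln[(1.01/0.225)(1 − 1.171×0.7850/(0.225×9.202))] = 1.274 × ln(2.496) = 1.165 d.
D_c = (0.225/1.01) × 9.202 × e^(−0.225×1.165) = 0.2228 × 9.202 × 0.7694 = 1.577 mg/L.
Minimum DO = 11.1 − 1.577 = 9.523 mg/L.

t_c ≈ 1.17 d; minimum DO ≈ 9.52 mg/L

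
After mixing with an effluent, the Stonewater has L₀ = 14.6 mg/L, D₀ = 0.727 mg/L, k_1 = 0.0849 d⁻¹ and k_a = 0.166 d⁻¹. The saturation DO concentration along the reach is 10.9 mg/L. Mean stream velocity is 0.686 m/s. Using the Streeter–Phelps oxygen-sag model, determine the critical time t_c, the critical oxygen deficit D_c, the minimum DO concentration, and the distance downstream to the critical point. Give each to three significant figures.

t_c ≈ 7.67 d; D_c ≈ 3.89 mg/L; min DO ≈ 7.01 mg/L; x_c ≈ 454 km

With k_a/k_1 = 1.955 and 1 − D₀(k_a−k_1)/(k_1 L₀) = 0.9524,
t_c = ln(1.955 × 0.9524) / (0.166 − 0.0849) = ln(1.862) / 0.08110 = 0.6218/0.08110 = 7.667 d.
D_c = (k_1/k_a) L₀ e^(−k_1 t_c) = (0.0849/0.166) × 14.6 × e^(−0.0849×7.667) = 0.5114 × 14.6 × 0.5216 = 3.895 mg/L.
Minimum DO = C_s − D_c = 10.9 − 3.895 = 7.005 mg/L.
x_c = v t_c = 0.686 m/s × 7.667 d × 86400 s/d = 454400 m ≈ 454 km.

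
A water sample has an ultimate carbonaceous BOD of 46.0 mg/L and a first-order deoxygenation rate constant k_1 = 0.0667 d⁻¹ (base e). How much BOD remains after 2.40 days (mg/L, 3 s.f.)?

L_t = L₀ e^(−k_1 t) = 46.0 × e^(−0.0667×2.40) = 46.0 × 0.8521 = 39.20 mg/L.

L ≈ 39.2 mg/L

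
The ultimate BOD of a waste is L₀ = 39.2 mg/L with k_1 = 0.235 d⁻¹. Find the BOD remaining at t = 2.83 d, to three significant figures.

L_t = L₀ e^(−k_1 t) = 39.2 × e^(−0.235×2.83) = 39.2 × 0.5142 = 20.16 mg/L.

L ≈ 20.2 mg/L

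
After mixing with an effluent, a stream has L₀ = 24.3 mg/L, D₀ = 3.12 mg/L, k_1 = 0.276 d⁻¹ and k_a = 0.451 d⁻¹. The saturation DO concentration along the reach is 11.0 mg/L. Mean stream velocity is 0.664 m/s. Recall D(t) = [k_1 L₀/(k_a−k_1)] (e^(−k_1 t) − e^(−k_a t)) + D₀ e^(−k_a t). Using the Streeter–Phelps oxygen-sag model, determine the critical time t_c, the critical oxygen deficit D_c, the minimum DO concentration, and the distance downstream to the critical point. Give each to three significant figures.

t_c ≈ 2.32 d; D_c ≈ 7.84 mg/L; min DO ≈ 3.16 mg/L; x_c ≈ 133 km

At the critical point dD/dt = 0, so k_1 L₀ e^(−k_1 t) = k_a D. Substituting D(t) from the Streeter–Phelps equation and solving for t gives
t_c = ln[(k_a/k_1)(1 − D₀(k_a−k_1)/(k_1 L₀))] / (k_a−k_1).
Here k_a−k_1 = 0.1750 d⁻¹ and 1 − D₀(k_a−k_1)/(k_1 L₀) = 1 − 3.12×0.1750/(0.276×24.3) = 0.9186, so
t_c = ln(1.634 × 0.9186) / 0.1750 = 0.4062 / 0.1750 = 2.321 d.
L(t_c) = L₀ e^(−k_1 t_c) = 24.3 × 0.5270 = 12.81 mg/L, and at the critical point k_a D_c = k_1 L, so D_c = (0.276/0.451) × 12.81 = 7.837 mg/L.
Minimum DO = C_s − D_c = 11.0 − 7.837 = 3.163 mg/L.
x_c = v t_c = 0.664 m/s × 2.321 d × 86400 s/d = 133100 m ≈ 133 km.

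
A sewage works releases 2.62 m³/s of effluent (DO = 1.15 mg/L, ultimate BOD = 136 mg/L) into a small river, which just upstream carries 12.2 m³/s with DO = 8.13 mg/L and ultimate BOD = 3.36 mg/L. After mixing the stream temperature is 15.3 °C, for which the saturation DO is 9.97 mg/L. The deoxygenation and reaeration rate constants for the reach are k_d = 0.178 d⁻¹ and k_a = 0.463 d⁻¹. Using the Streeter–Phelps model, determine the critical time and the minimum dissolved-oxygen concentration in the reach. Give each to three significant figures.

Mixed DO = (12.2×8.13 + 2.62×1.15)/(12.2+2.62) = 102.2/14.82 = 6.896 mg/L.
Mixed L₀ = (12.2×3.36 + 2.62×136)/(14.82) = 397.3/14.82 = 26.81 mg/L.
Initial deficit D₀ = C_s − DO₀ = 9.97 − 6.896 = 3.074 mg/L.
t_c = (1/0.2850) ln[(0.463/0.178)(1 − 3.074×0.2850/(0.178×26.81))] = 3.509 × ln(2.124) = 2.642 d.
D_c = (0.178/0.463) × 26.81 × e^(−0.178×2.642) = 0.3844 × 26.81 × 0.6248 = 6.439 mg/L.
Minimum DO = 9.97 − 6.439 = 3.531 mg/L.

t_c ≈ 2.64 d; minimum DO ≈ 3.53 mg/L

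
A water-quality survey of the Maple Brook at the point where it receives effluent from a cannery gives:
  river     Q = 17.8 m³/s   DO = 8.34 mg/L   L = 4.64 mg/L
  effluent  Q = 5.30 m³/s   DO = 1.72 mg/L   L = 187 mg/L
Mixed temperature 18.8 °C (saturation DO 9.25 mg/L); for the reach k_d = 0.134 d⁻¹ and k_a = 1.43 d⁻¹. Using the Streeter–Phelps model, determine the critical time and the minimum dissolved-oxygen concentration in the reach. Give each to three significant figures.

Mixed DO = (17.8×8.34 + 5.30×1.72)/(17.8+5.30) = 157.6/23.10 = 6.821 mg/L.
Mixed L₀ = (17.8×4.64 + 5.30×187)/(23.10) = 1074/23.10 = 46.48 mg/L.
Initial deficit D₀ = C_s − DO₀ = 9.25 − 6.821 = 2.429 mg/L.
t_c = (1/1.296) ln[(1.43/0.134)(1 − 2.429×1.296/(0.134×46.48))] = 0.7716 × ln(5.278) = 1.284 d.
D_c = (0.134/1.43) × 46.48 × e^(−0.134×1.284) = 0.09371 × 46.48 × 0.8420 = 3.667 mg/L.
Minimum DO = 9.25 − 3.667 = 5.583 mg/L.

t_c ≈ 1.28 d; minimum DO ≈ 5.58 mg/L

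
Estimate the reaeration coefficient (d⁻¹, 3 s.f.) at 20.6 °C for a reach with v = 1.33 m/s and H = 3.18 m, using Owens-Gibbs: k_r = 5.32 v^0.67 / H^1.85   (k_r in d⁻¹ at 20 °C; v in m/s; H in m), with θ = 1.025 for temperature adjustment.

k_r(20) = 5.32 × 1.33^0.67 / 3.18^1.85 = 5.32 × 1.211 / 8.501 = 0.7575 d⁻¹.
k_r(20.6) = 0.7575 × 1.025^(20.6−20) = 0.7575 × 1.015 = 0.7688 d⁻¹.

k_r ≈ 0.769 d⁻¹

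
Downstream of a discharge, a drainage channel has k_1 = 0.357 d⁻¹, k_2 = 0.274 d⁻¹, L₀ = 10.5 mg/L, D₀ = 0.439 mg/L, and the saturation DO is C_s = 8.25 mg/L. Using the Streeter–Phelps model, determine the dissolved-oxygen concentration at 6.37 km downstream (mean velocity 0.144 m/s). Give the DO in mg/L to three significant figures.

DO ≈ 6.24 mg/L

Travel time t = x/v = 6.37 km / (0.144 m/s) = 6370 m / 0.144 m/s = 44240 s = 0.5120 d.
k_1 L₀/(k_2−k_1) = 0.357×10.5/(0.274−0.357) = 3.748/-0.08300 = -45.16 mg/L.
e^(−k_1 t) = e^(−0.357×0.5120) = 0.8330; e^(−k_2 t) = e^(−0.274×0.5120) = 0.8691.
D = -45.16 × (0.8330 − 0.8691) + 0.439 × 0.8691 = 1.633 + 0.3815 = 2.015 mg/L.
DO = C_s − D = 8.25 − 2.015 = 6.235 mg/L.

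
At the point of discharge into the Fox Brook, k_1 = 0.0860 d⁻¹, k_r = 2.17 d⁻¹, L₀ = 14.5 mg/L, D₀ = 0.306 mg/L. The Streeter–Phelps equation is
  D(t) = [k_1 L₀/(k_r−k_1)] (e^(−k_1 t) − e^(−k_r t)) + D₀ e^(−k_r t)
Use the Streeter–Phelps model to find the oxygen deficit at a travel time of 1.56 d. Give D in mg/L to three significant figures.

k_1 L₀/(k_r−k_1) = 0.0860×14.5/(2.17−0.0860) = 1.247/2.084 = 0.5984 mg/L.
e^(−k_1 t) = e^(−0.0860×1.560) = 0.8745; e^(−k_r t) = e^(−2.17×1.560) = 0.03387.
D = 0.5984 × (0.8745 − 0.03387) + 0.306 × 0.03387 = 0.5030 + 0.01036 = 0.5133 mg/L.

D ≈ 0.513 mg/L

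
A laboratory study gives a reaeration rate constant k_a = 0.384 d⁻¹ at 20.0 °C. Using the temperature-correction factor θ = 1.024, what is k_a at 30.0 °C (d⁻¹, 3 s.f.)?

k_a ≈ 0.487 d⁻¹

k_a(T₂) = k_a(T₁) · θ^(T₂−T₁) = 0.384 × 1.024^(30.0−20.0)
= 0.384 × 1.024^10.0 = 0.384 × 1.268 = 0.4868 d⁻¹.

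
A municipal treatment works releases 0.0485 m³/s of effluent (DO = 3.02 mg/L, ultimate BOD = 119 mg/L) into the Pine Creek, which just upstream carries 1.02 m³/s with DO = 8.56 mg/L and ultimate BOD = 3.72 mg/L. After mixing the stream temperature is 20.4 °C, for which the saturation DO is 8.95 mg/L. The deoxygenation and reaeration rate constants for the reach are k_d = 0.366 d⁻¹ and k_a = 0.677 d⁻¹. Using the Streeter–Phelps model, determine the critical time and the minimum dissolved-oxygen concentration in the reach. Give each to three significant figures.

Mixed DO = (1.02×8.56 + 0.0485×3.02)/(1.02+0.0485) = 8.878/1.069 = 8.309 mg/L.
Mixed L₀ = (1.02×3.72 + 0.0485×119)/(1.069) = 9.566/1.069 = 8.953 mg/L.
Initial deficit D₀ = C_s − DO₀ = 8.95 − 8.309 = 0.6415 mg/L.
t_c = (1/0.3110) ln[(0.677/0.366)(1 − 0.6415×0.3110/(0.366×8.953))] = 3.215 × ln(1.737) = 1.776 d.
D_c = (0.366/0.677) × 8.953 × e^(−0.366×1.776) = 0.5406 × 8.953 × 0.5221 = 2.527 mg/L.
Minimum DO = 8.95 − 2.527 = 6.423 mg/L.

t_c ≈ 1.78 d; minimum DO ≈ 6.42 mg/L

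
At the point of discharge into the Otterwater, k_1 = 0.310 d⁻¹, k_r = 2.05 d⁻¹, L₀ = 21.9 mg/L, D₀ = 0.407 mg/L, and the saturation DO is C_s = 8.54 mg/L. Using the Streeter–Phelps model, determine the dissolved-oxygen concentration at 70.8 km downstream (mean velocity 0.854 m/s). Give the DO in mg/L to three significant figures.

DO ≈ 6.13 mg/L

Travel time t = x/v = 70.8 km / (0.854 m/s) = 70800 m / 0.854 m/s = 82900 s = 0.9595 d.
k_1 L₀/(k_r−k_1) = 0.310×21.9/(2.05−0.310) = 6.789/1.740 = 3.902 mg/L.
e^(−k_1 t) = e^(−0.310×0.9595) = 0.7427; e^(−k_r t) = e^(−2.05×0.9595) = 0.1399.
D = 3.902 × (0.7427 − 0.1399) + 0.407 × 0.1399 = 2.352 + 0.05693 = 2.409 mg/L.
DO = C_s − D = 8.54 − 2.409 = 6.131 mg/L.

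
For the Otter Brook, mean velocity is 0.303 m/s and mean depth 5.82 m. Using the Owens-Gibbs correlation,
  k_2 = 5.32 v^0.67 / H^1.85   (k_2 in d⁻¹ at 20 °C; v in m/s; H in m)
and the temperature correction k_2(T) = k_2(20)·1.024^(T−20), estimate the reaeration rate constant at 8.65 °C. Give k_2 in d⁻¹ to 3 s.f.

k_2(20) = 5.32 × 0.303^0.67 / 5.82^1.85 = 5.32 × 0.4493 / 26.01 = 0.09191 d⁻¹.
k_2(8.65) = 0.09191 × 1.024^(8.65−20) = 0.09191 × 0.7640 = 0.07022 d⁻¹.

k_2 ≈ 0.0702 d⁻¹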